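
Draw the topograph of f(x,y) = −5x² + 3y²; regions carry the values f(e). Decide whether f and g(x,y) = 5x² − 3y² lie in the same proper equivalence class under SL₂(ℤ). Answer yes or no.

D₁ = 60, D₂ = 60
river cycle of f (length 2): (3, 6, -2), (-2, 6, 3)
river cycle of g (length 2): (-3, 6, 2), (2, 6, -3)
cycles differ ⇒ inequivalent

no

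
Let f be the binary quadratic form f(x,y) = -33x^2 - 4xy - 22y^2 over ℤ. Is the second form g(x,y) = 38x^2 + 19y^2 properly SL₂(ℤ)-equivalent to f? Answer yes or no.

D₁ = -2888, D₂ = -2888
f is negative-definite; reduce −f:
−f: flip: (33,4,22)→(22,-4,33)
−f: reduced (well bottom): (22,-4,33) with a≤c, −a<b≤a
flip sign back: reduced form of f is (-22,4,-33)
g: flip: (38,0,19)→(19,0,38)
g: reduced (well bottom): (19,0,38) with a≤c, −a<b≤a
reduced forms (-22, 4, -33) vs (19, 0, 38) ⇒ inequivalent

no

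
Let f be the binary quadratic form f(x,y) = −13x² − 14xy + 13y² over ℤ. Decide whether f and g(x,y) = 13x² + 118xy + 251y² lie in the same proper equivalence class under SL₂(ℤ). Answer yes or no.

D₁ = 872, D₂ = 872
river cycle of f (length 14): (13, 14, -13), (-13, 12, 14), (14, 16, -11), (-11, 28, 2), (2, 28, -11), (-11, 16, 14), (14, 12, -13), (-13, 14, 13), (13, 12, -14), (-14, 16, 11), … (4 more)
river cycle of g (length 14): (13, 14, -13), (-13, 12, 14), (14, 16, -11), (-11, 28, 2), (2, 28, -11), (-11, 16, 14), (14, 12, -13), (-13, 14, 13), (13, 12, -14), (-14, 16, 11), … (4 more)
cycles coincide ⇒ equivalent

yes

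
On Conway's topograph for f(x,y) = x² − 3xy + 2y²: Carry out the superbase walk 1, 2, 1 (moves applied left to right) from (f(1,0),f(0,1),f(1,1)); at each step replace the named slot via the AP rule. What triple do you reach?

start (1,2,0) = (f(1,0),f(0,1),f(1,1))
replace slot 1: 2·(2+0) − 1 = 3 → (3,2,0)
replace slot 2: 2·(3+0) − 2 = 4 → (3,4,0)
replace slot 1: 2·(4+0) − 3 = 5 → (5,4,0)

5,4,0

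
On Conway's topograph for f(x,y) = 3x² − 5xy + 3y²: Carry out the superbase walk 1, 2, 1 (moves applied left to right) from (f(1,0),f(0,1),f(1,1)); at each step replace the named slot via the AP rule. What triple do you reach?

start (3,3,1) = (f(1,0),f(0,1),f(1,1))
replace slot 1: 2·(3+1) − 3 = 5 → (5,3,1)
replace slot 2: 2·(5+1) − 3 = 9 → (5,9,1)
replace slot 1: 2·(9+1) − 5 = 15 → (15,9,1)

15,9,1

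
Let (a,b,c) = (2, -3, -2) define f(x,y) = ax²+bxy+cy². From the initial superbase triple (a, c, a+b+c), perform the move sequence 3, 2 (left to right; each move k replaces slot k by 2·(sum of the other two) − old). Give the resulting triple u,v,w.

start (2,-2,-3) = (f(1,0),f(0,1),f(1,1))
replace slot 3: 2·(2+(-2)) − (-3) = 3 → (2,-2,3)
replace slot 2: 2·(2+3) − (-2) = 12 → (2,12,3)

2,12,3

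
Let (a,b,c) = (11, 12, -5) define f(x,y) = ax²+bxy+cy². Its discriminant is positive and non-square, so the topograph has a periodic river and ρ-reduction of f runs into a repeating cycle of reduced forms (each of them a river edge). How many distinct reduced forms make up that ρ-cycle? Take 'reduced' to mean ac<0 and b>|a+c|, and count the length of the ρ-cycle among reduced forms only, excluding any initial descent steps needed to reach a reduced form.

D = 364, ⌊√D⌋ = 19
river: ρ → (-5,18,2)
river: ρ → (2,18,-5)
river: ρ → (-5,12,11)
river: ρ → (11,10,-6)
river: ρ → (-6,14,7)
river: ρ → (7,14,-6)
river: ρ → (-6,10,11)
river: ρ → (11,12,-5)
ρ-cycle length = 8 (tail of 0 descent steps not counted)

8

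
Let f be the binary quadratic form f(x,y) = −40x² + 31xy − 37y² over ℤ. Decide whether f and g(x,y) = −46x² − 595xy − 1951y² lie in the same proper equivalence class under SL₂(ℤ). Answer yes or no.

D₁ = -4959, D₂ = -4959
f is negative-definite; reduce −f:
−f: flip: (40,-31,37)→(37,31,40)
−f: reduced (well bottom): (37,31,40) with a≤c, −a<b≤a
flip sign back: reduced form of f is (-37,-31,-40)
g is negative-definite; reduce −g:
−g: translate: b→43 (≡595 mod 92), so (46,595,1951)→(46,43,37)
−g: flip: (46,43,37)→(37,-43,46)
−g: translate: b→31 (≡-43 mod 74), so (37,-43,46)→(37,31,40)
−g: reduced (well bottom): (37,31,40) with a≤c, −a<b≤a
flip sign back: reduced form of g is (-37,-31,-40)
reduced forms (-37, -31, -40) vs (-37, -31, -40) ⇒ equivalent

yes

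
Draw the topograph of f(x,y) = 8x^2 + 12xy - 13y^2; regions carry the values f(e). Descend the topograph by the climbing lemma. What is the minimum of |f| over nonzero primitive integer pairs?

river: ρ → (-13,14,7)
river: ρ → (7,14,-13)
river: ρ → (-13,12,8)
river: ρ → (8,20,-5)
river: ρ → (-5,20,8)
river: ρ → (8,12,-13)
closes: descent 0, river 6
min |a| on river = 5

5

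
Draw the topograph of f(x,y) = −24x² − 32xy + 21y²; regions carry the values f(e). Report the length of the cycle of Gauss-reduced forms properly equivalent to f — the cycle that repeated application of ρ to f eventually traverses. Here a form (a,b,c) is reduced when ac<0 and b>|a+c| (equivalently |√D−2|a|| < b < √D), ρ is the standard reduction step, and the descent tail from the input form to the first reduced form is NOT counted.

D = 3040, ⌊√D⌋ = 55
descent: ρ → (21,32,-24)  [lands on river]
river: ρ → (-24,16,29)
river: ρ → (29,42,-11)
river: ρ → (-11,46,21)
river: ρ → (21,38,-19)
river: ρ → (-19,38,21)
river: ρ → (21,46,-11)
river: ρ → (-11,42,29)
river: ρ → (29,16,-24)
river: ρ → (-24,32,21)
river: ρ → (21,52,-4)
river: ρ → (-4,52,21)
ρ-cycle length = 12 (tail of 1 descent step not counted)

12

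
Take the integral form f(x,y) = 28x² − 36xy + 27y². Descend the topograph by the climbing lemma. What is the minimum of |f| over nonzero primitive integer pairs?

translate: b→20 (≡-36 mod 56), so (28,-36,27)→(28,20,19)
flip: (28,20,19)→(19,-20,28)
translate: b→18 (≡-20 mod 38), so (19,-20,28)→(19,18,27)
reduced (well bottom): (19,18,27) with a≤c, −a<b≤a
well minimum = a = 19

19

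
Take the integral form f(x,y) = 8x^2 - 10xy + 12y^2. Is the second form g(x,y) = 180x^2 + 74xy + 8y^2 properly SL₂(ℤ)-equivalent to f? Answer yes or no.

D₁ = -284, D₂ = -284
f: translate: b→6 (≡-10 mod 16), so (8,-10,12)→(8,6,10)
f: reduced (well bottom): (8,6,10) with a≤c, −a<b≤a
g: flip: (180,74,8)→(8,-74,180)
g: translate: b→6 (≡-74 mod 16), so (8,-74,180)→(8,6,10)
g: reduced (well bottom): (8,6,10) with a≤c, −a<b≤a
reduced forms (8, 6, 10) vs (8, 6, 10) ⇒ equivalent

yes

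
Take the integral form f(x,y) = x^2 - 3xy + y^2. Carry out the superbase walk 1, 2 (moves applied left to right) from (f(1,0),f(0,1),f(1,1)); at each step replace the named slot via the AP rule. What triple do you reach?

start (1,1,-1) = (f(1,0),f(0,1),f(1,1))
replace slot 1: 2·(1+(-1)) − 1 = -1 → (-1,1,-1)
replace slot 2: 2·((-1)+(-1)) − 1 = -5 → (-1,-5,-1)

-1,-5,-1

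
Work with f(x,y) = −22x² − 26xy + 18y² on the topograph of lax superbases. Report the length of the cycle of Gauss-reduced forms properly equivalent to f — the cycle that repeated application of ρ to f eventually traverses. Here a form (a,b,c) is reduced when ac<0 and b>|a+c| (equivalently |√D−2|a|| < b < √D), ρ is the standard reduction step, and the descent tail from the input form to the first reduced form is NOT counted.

D = 2260, ⌊√D⌋ = 47
descent: ρ → (18,26,-22)  [lands on river]
river: ρ → (-22,18,22)
river: ρ → (22,26,-18)
river: ρ → (-18,46,2)
river: ρ → (2,46,-18)
river: ρ → (-18,26,22)
river: ρ → (22,18,-22)
river: ρ → (-22,26,18)
river: ρ → (18,46,-2)
river: ρ → (-2,46,18)
ρ-cycle length = 10 (tail of 1 descent step not counted)

10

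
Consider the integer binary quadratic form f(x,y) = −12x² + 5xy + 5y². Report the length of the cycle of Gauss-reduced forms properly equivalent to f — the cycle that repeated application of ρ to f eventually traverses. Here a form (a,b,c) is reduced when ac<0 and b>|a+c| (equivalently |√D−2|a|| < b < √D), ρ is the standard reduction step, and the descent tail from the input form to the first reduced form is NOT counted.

D = 265, ⌊√D⌋ = 16
descent: ρ → (5,15,-2)  [lands on river]
river: ρ → (-2,13,12)
river: ρ → (12,11,-3)
river: ρ → (-3,13,8)
river: ρ → (8,3,-8)
river: ρ → (-8,13,3)
river: ρ → (3,11,-12)
river: ρ → (-12,13,2)
river: ρ → (2,15,-5)
river: ρ → (-5,15,2)
river: ρ → (2,13,-12)
river: ρ → (-12,11,3)
river: ρ → (3,13,-8)
river: ρ → (-8,3,8)
river: ρ → (8,13,-3)
river: ρ → (-3,11,12)
river: ρ → (12,13,-2)
river: ρ → (-2,15,5)
ρ-cycle length = 18 (tail of 1 descent step not counted)

18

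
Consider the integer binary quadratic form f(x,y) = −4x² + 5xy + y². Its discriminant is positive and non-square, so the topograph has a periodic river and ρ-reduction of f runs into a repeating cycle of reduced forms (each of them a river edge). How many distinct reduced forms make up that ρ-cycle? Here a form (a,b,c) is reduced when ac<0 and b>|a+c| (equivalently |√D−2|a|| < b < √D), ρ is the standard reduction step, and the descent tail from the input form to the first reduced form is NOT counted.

D = 41, ⌊√D⌋ = 6
river: ρ → (1,5,-4)
river: ρ → (-4,3,2)
river: ρ → (2,5,-2)
river: ρ → (-2,3,4)
river: ρ → (4,5,-1)
river: ρ → (-1,5,4)
river: ρ → (4,3,-2)
river: ρ → (-2,5,2)
river: ρ → (2,3,-4)
river: ρ → (-4,5,1)
ρ-cycle length = 10 (tail of 0 descent steps not counted)

10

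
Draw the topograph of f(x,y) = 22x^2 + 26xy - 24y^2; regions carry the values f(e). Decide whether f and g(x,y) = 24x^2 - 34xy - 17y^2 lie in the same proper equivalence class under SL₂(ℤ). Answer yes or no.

D₁ = 2788, D₂ = 2788
river cycle of f (length 18): (-24, 22, 24), (24, 26, -22), (-22, 18, 28), (28, 38, -12), (-12, 34, 34), (34, 34, -12), (-12, 38, 28), (28, 18, -22), (-22, 26, 24), (24, 22, -24), … (8 more)
river cycle of g (length 14): (-17, 34, 24), (24, 14, -27), (-27, 40, 11), (11, 48, -11), (-11, 40, 27), (27, 14, -24), (-24, 34, 17), (17, 34, -24), (-24, 14, 27), (27, 40, -11), … (4 more)
cycles differ ⇒ inequivalent

no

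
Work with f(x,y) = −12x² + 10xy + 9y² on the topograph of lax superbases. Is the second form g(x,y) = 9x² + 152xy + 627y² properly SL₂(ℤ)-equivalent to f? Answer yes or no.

D₁ = 532, D₂ = 532
river cycle of f (length 16): (9, 8, -13), (-13, 18, 4), (4, 22, -3), (-3, 20, 11), (11, 2, -12), (-12, 22, 1), (1, 22, -12), (-12, 2, 11), (11, 20, -3), (-3, 22, 4), … (6 more)
river cycle of g (length 16): (9, 8, -13), (-13, 18, 4), (4, 22, -3), (-3, 20, 11), (11, 2, -12), (-12, 22, 1), (1, 22, -12), (-12, 2, 11), (11, 20, -3), (-3, 22, 4), … (6 more)
cycles coincide ⇒ equivalent

yes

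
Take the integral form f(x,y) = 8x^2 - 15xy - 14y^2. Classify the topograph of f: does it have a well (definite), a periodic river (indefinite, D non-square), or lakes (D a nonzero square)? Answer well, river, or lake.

D = b²−4ac = (-15)² − 4·8·(-14) = 673
D > 0 non-square ⇒ indefinite ⇒ periodic river

river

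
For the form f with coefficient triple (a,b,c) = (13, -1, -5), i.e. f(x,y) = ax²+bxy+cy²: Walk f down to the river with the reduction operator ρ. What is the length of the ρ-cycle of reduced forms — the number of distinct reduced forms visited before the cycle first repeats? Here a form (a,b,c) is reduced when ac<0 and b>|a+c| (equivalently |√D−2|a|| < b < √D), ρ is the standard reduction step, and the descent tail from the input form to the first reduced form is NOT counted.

D = 261, ⌊√D⌋ = 16
descent: ρ → (-5,11,7)  [lands on river]
river: ρ → (7,3,-9)
river: ρ → (-9,15,1)
river: ρ → (1,15,-9)
river: ρ → (-9,3,7)
river: ρ → (7,11,-5)
river: ρ → (-5,9,9)
river: ρ → (9,9,-5)
ρ-cycle length = 8 (tail of 1 descent step not counted)

8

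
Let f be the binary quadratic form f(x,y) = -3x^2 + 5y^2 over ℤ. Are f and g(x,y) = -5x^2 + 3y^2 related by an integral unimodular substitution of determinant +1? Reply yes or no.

D₁ = 60, D₂ = 60
river cycle of f (length 2): (-3, 6, 2), (2, 6, -3)
river cycle of g (length 2): (3, 6, -2), (-2, 6, 3)
cycles differ ⇒ inequivalent

no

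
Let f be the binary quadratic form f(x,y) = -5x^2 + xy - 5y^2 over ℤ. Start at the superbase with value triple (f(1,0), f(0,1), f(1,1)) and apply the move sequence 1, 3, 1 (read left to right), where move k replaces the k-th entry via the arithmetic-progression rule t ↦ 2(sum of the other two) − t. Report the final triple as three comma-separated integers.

start (-5,-5,-9) = (f(1,0),f(0,1),f(1,1))
replace slot 1: 2·((-5)+(-9)) − (-5) = -23 → (-23,-5,-9)
replace slot 3: 2·((-23)+(-5)) − (-9) = -47 → (-23,-5,-47)
replace slot 1: 2·((-5)+(-47)) − (-23) = -81 → (-81,-5,-47)

-81,-5,-47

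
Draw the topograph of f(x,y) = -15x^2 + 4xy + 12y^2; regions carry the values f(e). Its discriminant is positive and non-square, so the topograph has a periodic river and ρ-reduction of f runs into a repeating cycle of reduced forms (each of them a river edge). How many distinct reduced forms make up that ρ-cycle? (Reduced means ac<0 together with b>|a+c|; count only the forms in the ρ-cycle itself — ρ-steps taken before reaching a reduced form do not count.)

D = 736, ⌊√D⌋ = 27
river: ρ → (12,20,-7)
river: ρ → (-7,22,9)
river: ρ → (9,14,-15)
river: ρ → (-15,16,8)
river: ρ → (8,16,-15)
river: ρ → (-15,14,9)
river: ρ → (9,22,-7)
river: ρ → (-7,20,12)
river: ρ → (12,4,-15)
river: ρ → (-15,26,1)
river: ρ → (1,26,-15)
river: ρ → (-15,4,12)
ρ-cycle length = 12 (tail of 0 descent steps not counted)

12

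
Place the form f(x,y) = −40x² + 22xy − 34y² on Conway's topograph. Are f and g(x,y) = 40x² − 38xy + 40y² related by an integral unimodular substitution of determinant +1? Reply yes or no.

D₁ = -4956, D₂ = -4956
f is negative-definite; reduce −f:
−f: flip: (40,-22,34)→(34,22,40)
−f: reduced (well bottom): (34,22,40) with a≤c, −a<b≤a
flip sign back: reduced form of f is (-34,-22,-40)
g: flip: (40,-38,40)→(40,38,40)
g: reduced (well bottom): (40,38,40) with a≤c, −a<b≤a
reduced forms (-34, -22, -40) vs (40, 38, 40) ⇒ inequivalent

no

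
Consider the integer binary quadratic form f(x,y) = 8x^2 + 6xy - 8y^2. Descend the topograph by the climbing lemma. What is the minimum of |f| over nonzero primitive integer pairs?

river: ρ → (-8,10,6)
river: ρ → (6,14,-4)
river: ρ → (-4,10,12)
river: ρ → (12,14,-2)
river: ρ → (-2,14,12)
river: ρ → (12,10,-4)
river: ρ → (-4,14,6)
river: ρ → (6,10,-8)
river: ρ → (-8,6,8)
river: ρ → (8,10,-6)
river: ρ → (-6,14,4)
river: ρ → (4,10,-12)
river: ρ → (-12,14,2)
river: ρ → (2,14,-12)
river: ρ → (-12,10,4)
river: ρ → (4,14,-6)
river: ρ → (-6,10,8)
river: ρ → (8,6,-8)
closes: descent 0, river 18
min |a| on river = 2

2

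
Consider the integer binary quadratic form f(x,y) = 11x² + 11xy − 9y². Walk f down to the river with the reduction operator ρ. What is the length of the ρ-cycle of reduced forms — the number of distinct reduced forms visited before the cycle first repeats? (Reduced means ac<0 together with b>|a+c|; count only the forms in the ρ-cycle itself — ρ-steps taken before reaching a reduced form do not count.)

D = 517, ⌊√D⌋ = 22
river: ρ → (-9,7,13)
river: ρ → (13,19,-3)
river: ρ → (-3,17,19)
river: ρ → (19,21,-1)
river: ρ → (-1,21,19)
river: ρ → (19,17,-3)
river: ρ → (-3,19,13)
river: ρ → (13,7,-9)
river: ρ → (-9,11,11)
river: ρ → (11,11,-9)
ρ-cycle length = 10 (tail of 0 descent steps not counted)

10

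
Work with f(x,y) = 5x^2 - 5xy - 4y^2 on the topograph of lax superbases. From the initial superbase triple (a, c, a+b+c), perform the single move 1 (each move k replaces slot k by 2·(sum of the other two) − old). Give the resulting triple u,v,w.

start (5,-4,-4) = (f(1,0),f(0,1),f(1,1))
replace slot 1: 2·((-4)+(-4)) − 5 = -21 → (-21,-4,-4)

-21,-4,-4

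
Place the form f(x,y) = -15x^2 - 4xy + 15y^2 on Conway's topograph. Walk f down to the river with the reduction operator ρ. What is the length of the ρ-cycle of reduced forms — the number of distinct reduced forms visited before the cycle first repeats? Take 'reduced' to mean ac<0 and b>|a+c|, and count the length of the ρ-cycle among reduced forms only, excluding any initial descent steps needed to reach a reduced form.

D = 916, ⌊√D⌋ = 30
descent: ρ → (15,4,-15)  [lands on river]
river: ρ → (-15,26,4)
river: ρ → (4,30,-1)
river: ρ → (-1,30,4)
river: ρ → (4,26,-15)
river: ρ → (-15,4,15)
river: ρ → (15,26,-4)
river: ρ → (-4,30,1)
river: ρ → (1,30,-4)
river: ρ → (-4,26,15)
ρ-cycle length = 10 (tail of 1 descent step not counted)

10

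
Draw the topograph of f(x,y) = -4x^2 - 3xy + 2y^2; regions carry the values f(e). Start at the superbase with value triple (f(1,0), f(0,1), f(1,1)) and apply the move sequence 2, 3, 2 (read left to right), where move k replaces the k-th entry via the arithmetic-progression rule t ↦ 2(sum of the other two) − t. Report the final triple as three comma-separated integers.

start (-4,2,-5) = (f(1,0),f(0,1),f(1,1))
replace slot 2: 2·((-4)+(-5)) − 2 = -20 → (-4,-20,-5)
replace slot 3: 2·((-4)+(-20)) − (-5) = -43 → (-4,-20,-43)
replace slot 2: 2·((-4)+(-43)) − (-20) = -74 → (-4,-74,-43)

-4,-74,-43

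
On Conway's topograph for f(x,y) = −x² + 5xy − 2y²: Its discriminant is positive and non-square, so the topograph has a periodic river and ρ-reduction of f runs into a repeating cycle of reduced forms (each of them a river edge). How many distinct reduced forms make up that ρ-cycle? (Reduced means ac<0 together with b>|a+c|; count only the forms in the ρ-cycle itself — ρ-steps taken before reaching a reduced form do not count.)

D = 17, ⌊√D⌋ = 4
descent: ρ → (-2,3,1)  [lands on river]
river: ρ → (1,3,-2)
river: ρ → (-2,1,2)
river: ρ → (2,3,-1)
river: ρ → (-1,3,2)
river: ρ → (2,1,-2)
ρ-cycle length = 6 (tail of 1 descent step not counted)

6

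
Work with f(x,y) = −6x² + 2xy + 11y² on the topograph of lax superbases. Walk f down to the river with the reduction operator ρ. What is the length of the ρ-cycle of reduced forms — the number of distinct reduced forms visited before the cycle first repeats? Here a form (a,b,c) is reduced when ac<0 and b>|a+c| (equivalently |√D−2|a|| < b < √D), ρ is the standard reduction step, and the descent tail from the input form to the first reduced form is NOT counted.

D = 268, ⌊√D⌋ = 16
descent: ρ → (11,-2,-6)
descent: ρ → (-6,14,3)  [lands on river]
river: ρ → (3,16,-1)
river: ρ → (-1,16,3)
river: ρ → (3,14,-6)
river: ρ → (-6,10,7)
river: ρ → (7,4,-9)
river: ρ → (-9,14,2)
river: ρ → (2,14,-9)
river: ρ → (-9,4,7)
river: ρ → (7,10,-6)
ρ-cycle length = 10 (tail of 2 descent steps not counted)

10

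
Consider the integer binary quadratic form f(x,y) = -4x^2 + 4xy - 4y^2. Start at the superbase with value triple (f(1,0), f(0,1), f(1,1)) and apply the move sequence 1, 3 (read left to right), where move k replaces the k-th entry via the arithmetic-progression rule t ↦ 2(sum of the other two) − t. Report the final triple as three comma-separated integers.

start (-4,-4,-4) = (f(1,0),f(0,1),f(1,1))
replace slot 1: 2·((-4)+(-4)) − (-4) = -12 → (-12,-4,-4)
replace slot 3: 2·((-12)+(-4)) − (-4) = -28 → (-12,-4,-28)

-12,-4,-28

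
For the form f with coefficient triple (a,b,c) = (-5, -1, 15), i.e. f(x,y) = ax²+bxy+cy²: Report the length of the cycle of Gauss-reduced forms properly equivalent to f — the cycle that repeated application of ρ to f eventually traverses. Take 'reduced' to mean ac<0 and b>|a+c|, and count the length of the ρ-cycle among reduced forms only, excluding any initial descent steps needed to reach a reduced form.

D = 301, ⌊√D⌋ = 17
descent: ρ → (15,1,-5)
descent: ρ → (-5,9,11)  [lands on river]
river: ρ → (11,13,-3)
river: ρ → (-3,17,1)
river: ρ → (1,17,-3)
river: ρ → (-3,13,11)
river: ρ → (11,9,-5)
river: ρ → (-5,11,9)
river: ρ → (9,7,-7)
river: ρ → (-7,7,9)
river: ρ → (9,11,-5)
ρ-cycle length = 10 (tail of 2 descent steps not counted)

10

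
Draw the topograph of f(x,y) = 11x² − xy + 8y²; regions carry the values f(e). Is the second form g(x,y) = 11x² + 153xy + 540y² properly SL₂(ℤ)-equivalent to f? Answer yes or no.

D₁ = -351, D₂ = -351
f: flip: (11,-1,8)→(8,1,11)
f: reduced (well bottom): (8,1,11) with a≤c, −a<b≤a
g: translate: b→-1 (≡153 mod 22), so (11,153,540)→(11,-1,8)
g: flip: (11,-1,8)→(8,1,11)
g: reduced (well bottom): (8,1,11) with a≤c, −a<b≤a
reduced forms (8, 1, 11) vs (8, 1, 11) ⇒ equivalent

yes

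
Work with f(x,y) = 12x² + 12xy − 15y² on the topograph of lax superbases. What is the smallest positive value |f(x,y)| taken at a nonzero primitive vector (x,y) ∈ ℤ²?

river: ρ → (-15,18,9)
river: ρ → (9,18,-15)
river: ρ → (-15,12,12)
river: ρ → (12,12,-15)
closes: descent 0, river 4
min |a| on river = 9

9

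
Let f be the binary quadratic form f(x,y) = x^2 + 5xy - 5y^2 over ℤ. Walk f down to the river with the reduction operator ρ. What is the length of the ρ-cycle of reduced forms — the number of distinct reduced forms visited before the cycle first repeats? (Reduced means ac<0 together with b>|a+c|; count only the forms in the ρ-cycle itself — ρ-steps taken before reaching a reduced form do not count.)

D = 45, ⌊√D⌋ = 6
river: ρ → (-5,5,1)
river: ρ → (1,5,-5)
ρ-cycle length = 2 (tail of 0 descent steps not counted)

2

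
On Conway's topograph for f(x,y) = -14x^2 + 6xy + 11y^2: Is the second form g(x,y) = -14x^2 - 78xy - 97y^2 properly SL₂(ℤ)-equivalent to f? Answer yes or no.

D₁ = 652, D₂ = 652
river cycle of f (length 18): (11, 16, -9), (-9, 20, 7), (7, 22, -6), (-6, 14, 19), (19, 24, -1), (-1, 24, 19), (19, 14, -6), (-6, 22, 7), (7, 20, -9), (-9, 16, 11), … (8 more)
river cycle of g (length 18): (-14, 6, 11), (11, 16, -9), (-9, 20, 7), (7, 22, -6), (-6, 14, 19), (19, 24, -1), (-1, 24, 19), (19, 14, -6), (-6, 22, 7), (7, 20, -9), … (8 more)
cycles coincide ⇒ equivalent

yes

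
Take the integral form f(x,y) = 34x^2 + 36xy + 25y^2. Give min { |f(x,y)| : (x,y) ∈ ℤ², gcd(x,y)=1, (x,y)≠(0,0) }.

translate: b→-32 (≡36 mod 68), so (34,36,25)→(34,-32,23)
flip: (34,-32,23)→(23,32,34)
translate: b→-14 (≡32 mod 46), so (23,32,34)→(23,-14,25)
reduced (well bottom): (23,-14,25) with a≤c, −a<b≤a
well minimum = a = 23

23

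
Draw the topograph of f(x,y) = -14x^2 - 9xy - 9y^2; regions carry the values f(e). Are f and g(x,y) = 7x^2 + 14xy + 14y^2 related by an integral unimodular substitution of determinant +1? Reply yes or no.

D₁ = -423, D₂ = -196
discriminants differ ⇒ not SL₂(ℤ)-equivalent

no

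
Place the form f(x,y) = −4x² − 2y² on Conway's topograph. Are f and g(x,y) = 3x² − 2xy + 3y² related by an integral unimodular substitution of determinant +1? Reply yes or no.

D₁ = -32, D₂ = -32
f is negative-definite; reduce −f:
−f: flip: (4,0,2)→(2,0,4)
−f: reduced (well bottom): (2,0,4) with a≤c, −a<b≤a
flip sign back: reduced form of f is (-2,0,-4)
g: flip: (3,-2,3)→(3,2,3)
g: reduced (well bottom): (3,2,3) with a≤c, −a<b≤a
reduced forms (-2, 0, -4) vs (3, 2, 3) ⇒ inequivalent

no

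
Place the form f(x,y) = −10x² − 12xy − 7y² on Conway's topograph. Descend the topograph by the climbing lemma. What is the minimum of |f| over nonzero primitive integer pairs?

translate: b→-8 (≡12 mod 20), so (10,12,7)→(10,-8,5)
flip: (10,-8,5)→(5,8,10)
translate: b→-2 (≡8 mod 10), so (5,8,10)→(5,-2,7)
reduced (well bottom): (5,-2,7) with a≤c, −a<b≤a
well minimum |f| = |-5| = 5 (negative-definite)

5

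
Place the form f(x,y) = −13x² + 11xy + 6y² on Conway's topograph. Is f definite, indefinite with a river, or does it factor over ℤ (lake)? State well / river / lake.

D = b²−4ac = 11² − 4·(-13)·6 = 433
D > 0 non-square ⇒ indefinite ⇒ periodic river

river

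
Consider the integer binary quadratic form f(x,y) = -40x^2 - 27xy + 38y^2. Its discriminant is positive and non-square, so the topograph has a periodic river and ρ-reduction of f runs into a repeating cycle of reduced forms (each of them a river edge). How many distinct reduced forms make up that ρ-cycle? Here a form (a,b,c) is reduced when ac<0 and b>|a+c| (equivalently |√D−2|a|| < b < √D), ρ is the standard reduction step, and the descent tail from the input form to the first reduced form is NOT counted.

D = 6809, ⌊√D⌋ = 82
descent: ρ → (38,27,-40)  [lands on river]
river: ρ → (-40,53,25)
river: ρ → (25,47,-46)
river: ρ → (-46,45,26)
river: ρ → (26,59,-32)
river: ρ → (-32,69,16)
river: ρ → (16,59,-52)
river: ρ → (-52,45,23)
river: ρ → (23,47,-50)
river: ρ → (-50,53,20)
river: ρ → (20,67,-29)
river: ρ → (-29,49,38)
ρ-cycle length = 12 (tail of 1 descent step not counted)

12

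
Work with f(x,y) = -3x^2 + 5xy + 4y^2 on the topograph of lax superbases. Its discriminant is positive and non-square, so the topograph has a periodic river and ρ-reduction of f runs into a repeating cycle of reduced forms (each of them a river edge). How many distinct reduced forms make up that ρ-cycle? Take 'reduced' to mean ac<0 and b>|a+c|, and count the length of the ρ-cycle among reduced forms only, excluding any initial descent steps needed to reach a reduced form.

D = 73, ⌊√D⌋ = 8
river: ρ → (4,3,-4)
river: ρ → (-4,5,3)
river: ρ → (3,7,-2)
river: ρ → (-2,5,6)
river: ρ → (6,7,-1)
river: ρ → (-1,7,6)
river: ρ → (6,5,-2)
river: ρ → (-2,7,3)
river: ρ → (3,5,-4)
river: ρ → (-4,3,4)
river: ρ → (4,5,-3)
river: ρ → (-3,7,2)
river: ρ → (2,5,-6)
river: ρ → (-6,7,1)
river: ρ → (1,7,-6)
river: ρ → (-6,5,2)
river: ρ → (2,7,-3)
river: ρ → (-3,5,4)
ρ-cycle length = 18 (tail of 0 descent steps not counted)

18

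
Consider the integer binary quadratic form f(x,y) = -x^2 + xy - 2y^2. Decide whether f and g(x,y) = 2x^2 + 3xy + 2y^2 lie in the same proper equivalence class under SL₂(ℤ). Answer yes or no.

D₁ = -7, D₂ = -7
f is negative-definite; reduce −f:
−f: translate: b→1 (≡-1 mod 2), so (1,-1,2)→(1,1,2)
−f: reduced (well bottom): (1,1,2) with a≤c, −a<b≤a
flip sign back: reduced form of f is (-1,-1,-2)
g: translate: b→-1 (≡3 mod 4), so (2,3,2)→(2,-1,1)
g: flip: (2,-1,1)→(1,1,2)
g: reduced (well bottom): (1,1,2) with a≤c, −a<b≤a
reduced forms (-1, -1, -2) vs (1, 1, 2) ⇒ inequivalent

no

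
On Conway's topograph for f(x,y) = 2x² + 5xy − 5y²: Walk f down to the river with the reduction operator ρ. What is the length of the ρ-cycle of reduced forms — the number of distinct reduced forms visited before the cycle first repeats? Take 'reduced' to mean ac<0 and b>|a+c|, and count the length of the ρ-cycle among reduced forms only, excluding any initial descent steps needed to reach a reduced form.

D = 65, ⌊√D⌋ = 8
river: ρ → (-5,5,2)
river: ρ → (2,7,-2)
river: ρ → (-2,5,5)
river: ρ → (5,5,-2)
river: ρ → (-2,7,2)
river: ρ → (2,5,-5)
ρ-cycle length = 6 (tail of 0 descent steps not counted)

6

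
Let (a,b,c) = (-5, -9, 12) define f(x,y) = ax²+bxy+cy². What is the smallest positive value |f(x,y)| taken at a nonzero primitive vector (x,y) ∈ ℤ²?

descent: ρ → (12,9,-5)  [lands on river]
river: ρ → (-5,11,10)
river: ρ → (10,9,-6)
river: ρ → (-6,15,4)
river: ρ → (4,17,-2)
river: ρ → (-2,15,12)
closes: descent 1, river 6
min |a| on river = 2

2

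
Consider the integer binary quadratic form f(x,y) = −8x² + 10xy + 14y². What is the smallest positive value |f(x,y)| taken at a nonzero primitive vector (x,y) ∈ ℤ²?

river: ρ → (14,18,-4)
river: ρ → (-4,22,4)
river: ρ → (4,18,-14)
river: ρ → (-14,10,8)
river: ρ → (8,22,-2)
river: ρ → (-2,22,8)
river: ρ → (8,10,-14)
river: ρ → (-14,18,4)
river: ρ → (4,22,-4)
river: ρ → (-4,18,14)
river: ρ → (14,10,-8)
river: ρ → (-8,22,2)
river: ρ → (2,22,-8)
river: ρ → (-8,10,14)
closes: descent 0, river 14
min |a| on river = 2

2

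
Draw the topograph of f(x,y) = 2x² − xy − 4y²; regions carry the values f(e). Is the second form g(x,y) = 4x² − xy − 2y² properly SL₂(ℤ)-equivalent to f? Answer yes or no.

D₁ = 33, D₂ = 33
river cycle of f (length 4): (2, 3, -3), (-3, 3, 2), (2, 5, -1), (-1, 5, 2)
river cycle of g (length 4): (-2, 5, 1), (1, 5, -2), (-2, 3, 3), (3, 3, -2)
cycles differ ⇒ inequivalent

no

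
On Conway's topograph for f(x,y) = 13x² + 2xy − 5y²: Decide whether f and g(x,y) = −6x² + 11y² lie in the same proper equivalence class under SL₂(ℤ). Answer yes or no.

D₁ = 264, D₂ = 264
river cycle of f (length 6): (-5, 8, 10), (10, 12, -3), (-3, 12, 10), (10, 8, -5), (-5, 12, 6), (6, 12, -5)
river cycle of g (length 6): (-6, 12, 5), (5, 8, -10), (-10, 12, 3), (3, 12, -10), (-10, 8, 5), (5, 12, -6)
cycles differ ⇒ inequivalent

no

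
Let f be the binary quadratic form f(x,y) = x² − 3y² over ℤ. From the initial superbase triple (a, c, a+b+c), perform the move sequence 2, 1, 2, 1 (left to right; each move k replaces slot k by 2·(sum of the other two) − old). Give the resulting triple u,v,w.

start (1,-3,-2) = (f(1,0),f(0,1),f(1,1))
replace slot 2: 2·(1+(-2)) − (-3) = 1 → (1,1,-2)
replace slot 1: 2·(1+(-2)) − 1 = -3 → (-3,1,-2)
replace slot 2: 2·((-3)+(-2)) − 1 = -11 → (-3,-11,-2)
replace slot 1: 2·((-11)+(-2)) − (-3) = -23 → (-23,-11,-2)

-23,-11,-2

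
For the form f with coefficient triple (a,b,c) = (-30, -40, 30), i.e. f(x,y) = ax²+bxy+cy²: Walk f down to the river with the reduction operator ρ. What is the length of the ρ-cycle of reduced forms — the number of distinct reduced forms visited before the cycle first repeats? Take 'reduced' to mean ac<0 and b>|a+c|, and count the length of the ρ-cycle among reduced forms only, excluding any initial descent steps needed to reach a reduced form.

D = 5200, ⌊√D⌋ = 72
descent: ρ → (30,40,-30)  [lands on river]
river: ρ → (-30,20,40)
river: ρ → (40,60,-10)
river: ρ → (-10,60,40)
river: ρ → (40,20,-30)
river: ρ → (-30,40,30)
river: ρ → (30,20,-40)
river: ρ → (-40,60,10)
river: ρ → (10,60,-40)
river: ρ → (-40,20,30)
ρ-cycle length = 10 (tail of 1 descent step not counted)

10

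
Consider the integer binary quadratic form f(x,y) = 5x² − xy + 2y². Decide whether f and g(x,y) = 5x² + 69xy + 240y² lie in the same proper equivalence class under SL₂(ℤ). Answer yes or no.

D₁ = -39, D₂ = -39
f: flip: (5,-1,2)→(2,1,5)
f: reduced (well bottom): (2,1,5) with a≤c, −a<b≤a
g: translate: b→-1 (≡69 mod 10), so (5,69,240)→(5,-1,2)
g: flip: (5,-1,2)→(2,1,5)
g: reduced (well bottom): (2,1,5) with a≤c, −a<b≤a
reduced forms (2, 1, 5) vs (2, 1, 5) ⇒ equivalent

yes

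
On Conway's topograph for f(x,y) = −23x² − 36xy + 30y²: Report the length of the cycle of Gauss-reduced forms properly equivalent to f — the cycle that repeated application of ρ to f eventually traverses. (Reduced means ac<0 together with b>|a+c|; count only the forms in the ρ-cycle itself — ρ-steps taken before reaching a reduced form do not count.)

D = 4056, ⌊√D⌋ = 63
descent: ρ → (30,36,-23)  [lands on river]
river: ρ → (-23,56,10)
river: ρ → (10,44,-53)
river: ρ → (-53,62,1)
river: ρ → (1,62,-53)
river: ρ → (-53,44,10)
river: ρ → (10,56,-23)
river: ρ → (-23,36,30)
river: ρ → (30,24,-29)
river: ρ → (-29,34,25)
river: ρ → (25,16,-38)
river: ρ → (-38,60,3)
river: ρ → (3,60,-38)
river: ρ → (-38,16,25)
river: ρ → (25,34,-29)
river: ρ → (-29,24,30)
ρ-cycle length = 16 (tail of 1 descent step not counted)

16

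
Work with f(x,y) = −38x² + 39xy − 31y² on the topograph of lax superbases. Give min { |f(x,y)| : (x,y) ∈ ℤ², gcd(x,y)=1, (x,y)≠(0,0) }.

translate: b→37 (≡-39 mod 76), so (38,-39,31)→(38,37,30)
flip: (38,37,30)→(30,-37,38)
translate: b→23 (≡-37 mod 60), so (30,-37,38)→(30,23,31)
reduced (well bottom): (30,23,31) with a≤c, −a<b≤a
well minimum |f| = |-30| = 30 (negative-definite)

30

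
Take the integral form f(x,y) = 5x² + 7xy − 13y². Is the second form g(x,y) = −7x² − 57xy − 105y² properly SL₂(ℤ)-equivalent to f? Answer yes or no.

D₁ = 309, D₂ = 309
river cycle of f (length 6): (5, 17, -1), (-1, 17, 5), (5, 13, -7), (-7, 15, 3), (3, 15, -7), (-7, 13, 5)
river cycle of g (length 6): (-7, 13, 5), (5, 17, -1), (-1, 17, 5), (5, 13, -7), (-7, 15, 3), (3, 15, -7)
cycles coincide ⇒ equivalent

yes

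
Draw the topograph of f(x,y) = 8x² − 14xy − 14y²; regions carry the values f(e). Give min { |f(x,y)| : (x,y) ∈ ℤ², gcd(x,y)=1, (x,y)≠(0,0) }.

descent: ρ → (-14,14,8)  [lands on river]
river: ρ → (8,18,-10)
river: ρ → (-10,22,4)
river: ρ → (4,18,-20)
river: ρ → (-20,22,2)
river: ρ → (2,22,-20)
river: ρ → (-20,18,4)
river: ρ → (4,22,-10)
river: ρ → (-10,18,8)
river: ρ → (8,14,-14)
closes: descent 1, river 10
min |a| on river = 2

2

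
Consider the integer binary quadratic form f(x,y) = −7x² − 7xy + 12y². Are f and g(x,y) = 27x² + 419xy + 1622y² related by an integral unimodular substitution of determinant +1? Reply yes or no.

D₁ = 385, D₂ = 385
river cycle of f (length 10): (12, 7, -7), (-7, 7, 12), (12, 17, -2), (-2, 19, 3), (3, 17, -8), (-8, 15, 5), (5, 15, -8), (-8, 17, 3), (3, 19, -2), (-2, 17, 12)
river cycle of g (length 10): (-2, 17, 12), (12, 7, -7), (-7, 7, 12), (12, 17, -2), (-2, 19, 3), (3, 17, -8), (-8, 15, 5), (5, 15, -8), (-8, 17, 3), (3, 19, -2)
cycles coincide ⇒ equivalent

yes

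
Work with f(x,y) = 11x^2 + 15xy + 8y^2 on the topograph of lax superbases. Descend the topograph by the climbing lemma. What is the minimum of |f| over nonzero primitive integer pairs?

translate: b→-7 (≡15 mod 22), so (11,15,8)→(11,-7,4)
flip: (11,-7,4)→(4,7,11)
translate: b→-1 (≡7 mod 8), so (4,7,11)→(4,-1,8)
reduced (well bottom): (4,-1,8) with a≤c, −a<b≤a
well minimum = a = 4

4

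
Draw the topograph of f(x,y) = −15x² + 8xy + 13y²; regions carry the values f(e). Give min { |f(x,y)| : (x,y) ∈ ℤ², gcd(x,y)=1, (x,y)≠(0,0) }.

river: ρ → (13,18,-10)
river: ρ → (-10,22,9)
river: ρ → (9,14,-18)
river: ρ → (-18,22,5)
river: ρ → (5,28,-3)
river: ρ → (-3,26,14)
river: ρ → (14,2,-15)
river: ρ → (-15,28,1)
river: ρ → (1,28,-15)
river: ρ → (-15,2,14)
river: ρ → (14,26,-3)
river: ρ → (-3,28,5)
river: ρ → (5,22,-18)
river: ρ → (-18,14,9)
river: ρ → (9,22,-10)
river: ρ → (-10,18,13)
river: ρ → (13,8,-15)
river: ρ → (-15,22,6)
river: ρ → (6,26,-7)
river: ρ → (-7,16,21)
river: ρ → (21,26,-2)
river: ρ → (-2,26,21)
river: ρ → (21,16,-7)
river: ρ → (-7,26,6)
river: ρ → (6,22,-15)
river: ρ → (-15,8,13)
closes: descent 0, river 26
min |a| on river = 1

1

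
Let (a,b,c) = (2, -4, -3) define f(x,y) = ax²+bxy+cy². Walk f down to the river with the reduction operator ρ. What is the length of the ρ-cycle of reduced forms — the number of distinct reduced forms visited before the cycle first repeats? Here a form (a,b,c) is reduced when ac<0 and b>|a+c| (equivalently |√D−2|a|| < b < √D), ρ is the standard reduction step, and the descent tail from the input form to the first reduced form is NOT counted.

D = 40, ⌊√D⌋ = 6
descent: ρ → (-3,4,2)  [lands on river]
river: ρ → (2,4,-3)
river: ρ → (-3,2,3)
river: ρ → (3,4,-2)
river: ρ → (-2,4,3)
river: ρ → (3,2,-3)
ρ-cycle length = 6 (tail of 1 descent step not counted)

6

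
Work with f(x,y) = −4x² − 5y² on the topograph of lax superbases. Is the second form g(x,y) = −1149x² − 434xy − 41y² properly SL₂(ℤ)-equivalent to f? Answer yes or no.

D₁ = -80, D₂ = -80
f is negative-definite; reduce −f:
−f: reduced (well bottom): (4,0,5) with a≤c, −a<b≤a
flip sign back: reduced form of f is (-4,0,-5)
g is negative-definite; reduce −g:
−g: flip: (1149,434,41)→(41,-434,1149)
−g: translate: b→-24 (≡-434 mod 82), so (41,-434,1149)→(41,-24,4)
−g: flip: (41,-24,4)→(4,24,41)
−g: translate: b→0 (≡24 mod 8), so (4,24,41)→(4,0,5)
−g: reduced (well bottom): (4,0,5) with a≤c, −a<b≤a
flip sign back: reduced form of g is (-4,0,-5)
reduced forms (-4, 0, -5) vs (-4, 0, -5) ⇒ equivalent

yes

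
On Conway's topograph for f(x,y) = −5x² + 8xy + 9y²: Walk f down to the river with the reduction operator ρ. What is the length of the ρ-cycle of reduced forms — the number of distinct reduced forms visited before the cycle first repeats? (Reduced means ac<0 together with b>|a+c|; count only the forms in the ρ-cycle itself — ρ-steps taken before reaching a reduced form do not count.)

D = 244, ⌊√D⌋ = 15
river: ρ → (9,10,-4)
river: ρ → (-4,14,3)
river: ρ → (3,10,-12)
river: ρ → (-12,14,1)
river: ρ → (1,14,-12)
river: ρ → (-12,10,3)
river: ρ → (3,14,-4)
river: ρ → (-4,10,9)
river: ρ → (9,8,-5)
river: ρ → (-5,12,5)
river: ρ → (5,8,-9)
river: ρ → (-9,10,4)
river: ρ → (4,14,-3)
river: ρ → (-3,10,12)
river: ρ → (12,14,-1)
river: ρ → (-1,14,12)
river: ρ → (12,10,-3)
river: ρ → (-3,14,4)
river: ρ → (4,10,-9)
river: ρ → (-9,8,5)
river: ρ → (5,12,-5)
river: ρ → (-5,8,9)
ρ-cycle length = 22 (tail of 0 descent steps not counted)

22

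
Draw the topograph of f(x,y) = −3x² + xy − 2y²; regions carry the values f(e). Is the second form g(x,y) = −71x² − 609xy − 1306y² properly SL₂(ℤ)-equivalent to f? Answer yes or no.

D₁ = -23, D₂ = -23
f is negative-definite; reduce −f:
−f: flip: (3,-1,2)→(2,1,3)
−f: reduced (well bottom): (2,1,3) with a≤c, −a<b≤a
flip sign back: reduced form of f is (-2,-1,-3)
g is negative-definite; reduce −g:
−g: translate: b→41 (≡609 mod 142), so (71,609,1306)→(71,41,6)
−g: flip: (71,41,6)→(6,-41,71)
−g: translate: b→-5 (≡-41 mod 12), so (6,-41,71)→(6,-5,2)
−g: flip: (6,-5,2)→(2,5,6)
−g: translate: b→1 (≡5 mod 4), so (2,5,6)→(2,1,3)
−g: reduced (well bottom): (2,1,3) with a≤c, −a<b≤a
flip sign back: reduced form of g is (-2,-1,-3)
reduced forms (-2, -1, -3) vs (-2, -1, -3) ⇒ equivalent

yes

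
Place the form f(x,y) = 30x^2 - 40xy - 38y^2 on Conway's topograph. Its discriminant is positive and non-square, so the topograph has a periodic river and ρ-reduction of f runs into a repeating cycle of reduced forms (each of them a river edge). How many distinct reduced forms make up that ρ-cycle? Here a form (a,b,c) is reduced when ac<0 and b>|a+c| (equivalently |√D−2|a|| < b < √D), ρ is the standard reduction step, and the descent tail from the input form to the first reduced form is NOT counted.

D = 6160, ⌊√D⌋ = 78
descent: ρ → (-38,40,30)  [lands on river]
river: ρ → (30,20,-48)
river: ρ → (-48,76,2)
river: ρ → (2,76,-48)
river: ρ → (-48,20,30)
river: ρ → (30,40,-38)
river: ρ → (-38,36,32)
river: ρ → (32,28,-42)
river: ρ → (-42,56,18)
river: ρ → (18,52,-48)
river: ρ → (-48,44,22)
river: ρ → (22,44,-48)
river: ρ → (-48,52,18)
river: ρ → (18,56,-42)
river: ρ → (-42,28,32)
river: ρ → (32,36,-38)
ρ-cycle length = 16 (tail of 1 descent step not counted)

16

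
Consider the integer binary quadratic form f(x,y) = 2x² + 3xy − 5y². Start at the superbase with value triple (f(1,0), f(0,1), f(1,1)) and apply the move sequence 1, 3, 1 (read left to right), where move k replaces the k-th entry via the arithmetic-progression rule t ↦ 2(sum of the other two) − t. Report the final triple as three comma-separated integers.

start (2,-5,0) = (f(1,0),f(0,1),f(1,1))
replace slot 1: 2·((-5)+0) − 2 = -12 → (-12,-5,0)
replace slot 3: 2·((-12)+(-5)) − 0 = -34 → (-12,-5,-34)
replace slot 1: 2·((-5)+(-34)) − (-12) = -66 → (-66,-5,-34)

-66,-5,-34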